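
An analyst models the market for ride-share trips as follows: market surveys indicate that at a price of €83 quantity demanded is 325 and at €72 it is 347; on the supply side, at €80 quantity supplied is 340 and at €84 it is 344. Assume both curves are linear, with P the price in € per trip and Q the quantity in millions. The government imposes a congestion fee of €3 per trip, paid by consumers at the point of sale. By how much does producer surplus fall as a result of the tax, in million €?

Demand slope: (347 − 325)/(72 − 83) = -2, so Qd = 491 − 2P.
Supply slope: (344 − 340)/(84 − 80) = 1, so Qs = P + 260.
Before the tax: set 491 − 2P = P + 260 → P* = €77, Q* = 337.
With the tax collected from consumers, demand (in seller-price terms) shifts: Qd = 491 − 2(P + 3).
Solving gives Q = 335 with consumers paying €78 and producers receiving €75 (the €3 wedge).
ΔPS is the trapezoid between Q = 335 and Q = 337 of height €2: ½ · (337 + 335) · 2 = €672.

Producer surplus falls by €672 million.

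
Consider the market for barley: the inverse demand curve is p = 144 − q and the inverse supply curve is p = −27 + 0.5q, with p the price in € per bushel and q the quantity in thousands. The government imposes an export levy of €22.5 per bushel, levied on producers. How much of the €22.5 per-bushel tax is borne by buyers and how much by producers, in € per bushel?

Buyers bear €15 per bushel; producers bear €7.5 per bushel.

Rewrite in direct form: qd = 144 − p and qs = 2p + 54.
Without the tax, 144 − p = 2p + 54 gives 3p = 90, so p* = €30 and q* = 114.
With the tax collected from producers, supply shifts: qs = 2(p − 22.5) + 54.
Solving gives q = 99 with buyers paying €45 and producers receiving €22.5 (the €22.5 wedge).
Burden on buyers: €15; on producers: €7.5. (They sum to €22.5.)
The less price-elastic side of the market bears the larger share of a per-unit tax.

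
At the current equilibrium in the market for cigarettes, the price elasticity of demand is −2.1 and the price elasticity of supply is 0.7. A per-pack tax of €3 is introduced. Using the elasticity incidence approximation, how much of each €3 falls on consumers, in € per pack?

Incidence ratio: consumers' share ≈ εs / (εs + |εd|) = 0.7 / (0.7 + 2.1) = 0.25.
So consumers bear ≈ 0.25 × €3 = €0.75; sellers bear €2.25.

Consumers bear ≈ €0.75 per pack.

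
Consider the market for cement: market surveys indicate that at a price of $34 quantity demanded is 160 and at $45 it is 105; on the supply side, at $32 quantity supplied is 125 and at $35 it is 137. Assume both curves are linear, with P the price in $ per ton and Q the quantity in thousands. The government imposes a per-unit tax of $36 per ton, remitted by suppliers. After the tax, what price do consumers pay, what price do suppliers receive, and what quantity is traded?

Consumers pay $53; suppliers receive $17; quantity = 65.

Demand slope: (105 − 160)/(45 − 34) = -5, so Qd = 330 − 5P.
Supply slope: (137 − 125)/(35 − 32) = 4, so Qs = 4P − 3.
Without the tax, 330 − 5P = 4P − 3 gives 9P = 333, so P* = $37 and Q* = 145.
With the tax collected from suppliers, supply shifts: Qs = 4(P − 36) − 3.
Solving gives Q = 65 with consumers paying $53 and suppliers receiving $17 (the $36 wedge).
The less price-elastic side of the market bears the larger share of a per-unit tax.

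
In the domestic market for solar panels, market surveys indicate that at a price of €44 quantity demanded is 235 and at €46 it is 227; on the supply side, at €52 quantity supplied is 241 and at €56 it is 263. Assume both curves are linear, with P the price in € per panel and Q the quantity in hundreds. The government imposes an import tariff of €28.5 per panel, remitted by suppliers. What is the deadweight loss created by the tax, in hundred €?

Demand slope: (227 − 235)/(46 − 44) = -4, so Qd = 411 − 4P.
Supply slope: (263 − 241)/(56 − 52) = 5.5, so Qs = 5.5P − 45.
Before the tax: set 411 − 4P = 5.5P − 45 → P* = €48, Q* = 219.
With the tax collected from suppliers, supply shifts: Qs = 5.5(P − 28.5) − 45.
Solving gives Q = 153 with buyers paying €64.5 and suppliers receiving €36 (the €28.5 wedge).
Quantity falls by |ΔQ| = |219 − 153| = 66.
DWL = ½ · t · |ΔQ| = ½ · 28.5 · 66 = €940.5.

Deadweight loss = €940.5 hundred.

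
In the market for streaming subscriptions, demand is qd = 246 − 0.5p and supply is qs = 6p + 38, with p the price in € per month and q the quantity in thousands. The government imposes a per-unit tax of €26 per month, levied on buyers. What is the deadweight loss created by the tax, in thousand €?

Before the tax: set 246 − 0.5p = 6p + 38 → p* = €32, q* = 230.
With the tax collected from buyers, demand (in seller-price terms) shifts: qd = 246 − 0.5(p + 26).
New equilibrium: buyers pay €56, suppliers receive €30, q = 218. (Wedge: pb − ps = 26.)
Quantity falls by |ΔQ| = |230 − 218| = 12.
DWL = ½ · t · |ΔQ| = ½ · 26 · 12 = €156.

Deadweight loss = €156 thousand.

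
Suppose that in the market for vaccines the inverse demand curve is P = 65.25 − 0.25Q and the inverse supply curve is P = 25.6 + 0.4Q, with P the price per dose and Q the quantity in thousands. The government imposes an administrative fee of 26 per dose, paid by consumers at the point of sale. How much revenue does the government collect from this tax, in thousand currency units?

Tax revenue = 546 thousand.

Rewrite in direct form: Qd = 261 − 4P and Qs = 2.5P − 64.
Without the tax, 261 − 4P = 2.5P − 64 gives 6.5P = 325, so P* = 50 and Q* = 61.
With the tax collected from consumers, demand (in seller-price terms) shifts: Qd = 261 − 4(P + 26).
Solving gives Q = 21 with consumers paying 60 and suppliers receiving 34 (the 26 wedge).
Revenue = t · Q = 26 · 21 = 546.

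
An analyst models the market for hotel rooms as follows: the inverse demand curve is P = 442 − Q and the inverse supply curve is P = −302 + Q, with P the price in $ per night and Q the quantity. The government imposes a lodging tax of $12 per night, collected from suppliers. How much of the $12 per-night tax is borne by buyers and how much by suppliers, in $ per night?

Rewrite in direct form: Qd = 442 − P and Qs = P + 302.
Before the tax: set 442 − P = P + 302 → P* = $70, Q* = 372.
With the tax collected from suppliers, supply shifts: Qs = (P − 12) + 302.
Solving gives Q = 366 with buyers paying $76 and suppliers receiving $64 (the $12 wedge).
Burden on buyers: $6; on suppliers: $6. (They sum to $12.)
The less price-elastic side of the market bears the larger share of a per-unit tax.

Buyers bear $6 per night; suppliers bear $6 per night.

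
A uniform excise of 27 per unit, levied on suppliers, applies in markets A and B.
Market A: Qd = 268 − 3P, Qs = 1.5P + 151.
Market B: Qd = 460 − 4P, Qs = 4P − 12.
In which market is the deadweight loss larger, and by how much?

Market B, by 364.5.

Market A: pre-tax P* = 26, Q* = 190; post-tax Q = 163; deadweight loss = 364.5.
Market B: pre-tax P* = 59, Q* = 224; post-tax Q = 170; deadweight loss = 729.
Difference: 364.5 vs 729 → market B is larger by 364.5.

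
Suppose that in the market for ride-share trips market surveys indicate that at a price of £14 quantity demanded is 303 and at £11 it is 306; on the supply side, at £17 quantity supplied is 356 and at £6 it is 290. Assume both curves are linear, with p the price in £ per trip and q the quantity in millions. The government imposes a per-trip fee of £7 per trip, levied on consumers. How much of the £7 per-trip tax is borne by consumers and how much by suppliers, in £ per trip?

Demand slope: (306 − 303)/(11 − 14) = -1, so qd = 317 − p.
Supply slope: (290 − 356)/(6 − 17) = 6, so qs = 6p + 254.
Before the tax: set 317 − p = 6p + 254 → p* = £9, q* = 308.
With the tax collected from consumers, demand (in seller-price terms) shifts: qd = 317 − (p + 7).
New equilibrium: consumers pay £15, suppliers receive £8, q = 302. (Wedge: pb − ps = 7.)
Burden on consumers: £6; on suppliers: £1. (They sum to £7.)
The less price-elastic side of the market bears the larger share of a per-unit tax.

Consumers bear £6 per trip; suppliers bear £1 per trip.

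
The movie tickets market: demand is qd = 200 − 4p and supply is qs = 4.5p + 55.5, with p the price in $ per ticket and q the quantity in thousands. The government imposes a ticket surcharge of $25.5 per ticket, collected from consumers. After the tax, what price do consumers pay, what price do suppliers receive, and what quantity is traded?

Consumers pay $30.5; suppliers receive $5; quantity = 78.

Before the tax: set 200 − 4p = 4.5p + 55.5 → p* = $17, q* = 132.
With the tax collected from consumers, demand (in seller-price terms) shifts: qd = 200 − 4(p + 25.5).
New equilibrium: consumers pay $30.5, suppliers receive $5, q = 78. (Wedge: pb − ps = 25.5.)
The less price-elastic side of the market bears the larger share of a per-unit tax.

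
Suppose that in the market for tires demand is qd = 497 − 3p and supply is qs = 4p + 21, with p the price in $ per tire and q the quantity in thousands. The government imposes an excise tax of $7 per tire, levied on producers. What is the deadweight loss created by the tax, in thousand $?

Deadweight loss = $42 thousand.

Without the tax, 497 − 3p = 4p + 21 gives 7p = 476, so p* = $68 and q* = 293.
With the tax collected from producers, supply shifts: qs = 4(p − 7) + 21.
Solving gives q = 281 with consumers paying $72 and producers receiving $65 (the $7 wedge).
Quantity falls by |ΔQ| = |293 − 281| = 12.
DWL = ½ · t · |ΔQ| = ½ · 7 · 12 = $42.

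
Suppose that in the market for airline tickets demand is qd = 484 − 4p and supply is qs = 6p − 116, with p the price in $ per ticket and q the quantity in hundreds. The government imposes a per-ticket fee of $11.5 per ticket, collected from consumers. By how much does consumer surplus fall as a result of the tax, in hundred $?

Consumer surplus falls by $1588.38 hundred.

Without the tax, 484 − 4p = 6p − 116 gives 10p = 600, so p* = $60 and q* = 244.
With the tax collected from consumers, demand (in seller-price terms) shifts: qd = 484 − 4(p + 11.5).
Solving gives q = 216.4 with consumers paying $66.9 and suppliers receiving $55.4 (the $11.5 wedge).
ΔCS is the trapezoid between Q = 216.4 and Q = 244 of height $6.9: ½ · (244 + 216.4) · 6.9 = $1588.38.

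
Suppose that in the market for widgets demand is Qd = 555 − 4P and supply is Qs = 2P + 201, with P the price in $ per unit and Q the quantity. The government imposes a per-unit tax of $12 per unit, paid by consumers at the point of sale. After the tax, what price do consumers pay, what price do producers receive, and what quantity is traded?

Before the tax: set 555 − 4P = 2P + 201 → P* = $59, Q* = 319.
With the tax collected from consumers, demand (in seller-price terms) shifts: Qd = 555 − 4(P + 12).
New equilibrium: consumers pay $63, producers receive $51, Q = 303. (Wedge: Pb − Ps = 12.)

Consumers pay $63; producers receive $51; quantity = 303.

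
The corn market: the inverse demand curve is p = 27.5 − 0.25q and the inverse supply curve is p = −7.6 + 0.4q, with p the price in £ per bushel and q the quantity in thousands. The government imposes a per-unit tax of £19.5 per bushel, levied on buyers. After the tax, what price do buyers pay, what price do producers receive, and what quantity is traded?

Rewrite in direct form: qd = 110 − 4p and qs = 2.5p + 19.
Without the tax, 110 − 4p = 2.5p + 19 gives 6.5p = 91, so p* = £14 and q* = 54.
With the tax collected from buyers, demand (in seller-price terms) shifts: qd = 110 − 4(p + 19.5).
New equilibrium: buyers pay £21.5, producers receive £2, q = 24. (Wedge: pb − ps = 19.5.)
The less price-elastic side of the market bears the larger share of a per-unit tax.

Buyers pay £21.5; producers receive £2; quantity = 24.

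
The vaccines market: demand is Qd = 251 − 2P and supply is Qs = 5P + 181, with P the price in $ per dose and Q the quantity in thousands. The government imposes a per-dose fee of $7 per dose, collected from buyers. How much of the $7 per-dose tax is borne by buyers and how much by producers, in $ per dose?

Buyers bear $5 per dose; producers bear $2 per dose.

Before the tax: set 251 − 2P = 5P + 181 → P* = $10, Q* = 231.
With the tax collected from buyers, demand (in seller-price terms) shifts: Qd = 251 − 2(P + 7).
New equilibrium: buyers pay $15, producers receive $8, Q = 221. (Wedge: Pb − Ps = 7.)
Burden on buyers: $5; on producers: $2. (They sum to $7.)
The less price-elastic side of the market bears the larger share of a per-unit tax.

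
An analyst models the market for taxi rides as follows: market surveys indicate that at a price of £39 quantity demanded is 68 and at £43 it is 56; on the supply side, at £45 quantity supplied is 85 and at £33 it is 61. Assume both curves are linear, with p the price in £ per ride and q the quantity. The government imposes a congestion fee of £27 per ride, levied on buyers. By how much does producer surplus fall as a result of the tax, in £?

Demand slope: (56 − 68)/(43 − 39) = -3, so qd = 185 − 3p.
Supply slope: (61 − 85)/(33 − 45) = 2, so qs = 2p − 5.
Before the tax: set 185 − 3p = 2p − 5 → p* = £38, q* = 71.
With the tax collected from buyers, demand (in seller-price terms) shifts: qd = 185 − 3(p + 27).
New equilibrium: buyers pay £48.8, sellers receive £21.8, q = 38.6. (Wedge: pb − ps = 27.)
ΔPS is the trapezoid between Q = 38.6 and Q = 71 of height £16.2: ½ · (71 + 38.6) · 16.2 = £887.76.

Producer surplus falls by £887.76.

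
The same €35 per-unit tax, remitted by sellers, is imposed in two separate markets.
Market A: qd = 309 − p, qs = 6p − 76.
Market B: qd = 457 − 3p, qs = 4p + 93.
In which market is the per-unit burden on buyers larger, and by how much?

Market A, by €10.

Market A: pre-tax p* = €55, q* = 254; post-tax q = 224; per-unit burden on buyers = €30.
Market B: pre-tax p* = €52, q* = 301; post-tax q = 241; per-unit burden on buyers = €20.
Difference: €30 vs €20 → market A is larger by €10.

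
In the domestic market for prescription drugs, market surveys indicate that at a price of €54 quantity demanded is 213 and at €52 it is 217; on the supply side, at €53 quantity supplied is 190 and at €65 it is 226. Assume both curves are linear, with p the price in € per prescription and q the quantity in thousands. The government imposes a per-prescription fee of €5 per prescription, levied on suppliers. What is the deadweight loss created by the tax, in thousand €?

Demand slope: (217 − 213)/(52 − 54) = -2, so qd = 321 − 2p.
Supply slope: (226 − 190)/(65 − 53) = 3, so qs = 3p + 31.
Before the tax: set 321 − 2p = 3p + 31 → p* = €58, q* = 205.
With the tax collected from suppliers, supply shifts: qs = 3(p − 5) + 31.
New equilibrium: consumers pay €61, suppliers receive €56, q = 199. (Wedge: pb − ps = 5.)
Quantity falls by |ΔQ| = |205 − 199| = 6.
DWL = ½ · t · |ΔQ| = ½ · 5 · 6 = €15.

Deadweight loss = €15 thousand.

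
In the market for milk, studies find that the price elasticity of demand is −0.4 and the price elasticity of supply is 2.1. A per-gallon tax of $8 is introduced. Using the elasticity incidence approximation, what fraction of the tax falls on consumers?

Consumers' share ≈ 0.84.

Incidence ratio: consumers' share ≈ εs / (εs + |εd|) = 2.1 / (2.1 + 0.4) = 0.84.
Supply is the more elastic side, so consumers bear the larger share.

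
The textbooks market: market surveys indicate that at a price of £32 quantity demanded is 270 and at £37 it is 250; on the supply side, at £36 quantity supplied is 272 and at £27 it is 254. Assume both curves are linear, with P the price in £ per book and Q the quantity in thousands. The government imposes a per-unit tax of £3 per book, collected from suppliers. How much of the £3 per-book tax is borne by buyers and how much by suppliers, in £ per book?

Buyers bear £1 per book; suppliers bear £2 per book.

Demand slope: (250 − 270)/(37 − 32) = -4, so Qd = 398 − 4P.
Supply slope: (254 − 272)/(27 − 36) = 2, so Qs = 2P + 200.
Without the tax, 398 − 4P = 2P + 200 gives 6P = 198, so P* = £33 and Q* = 266.
With the tax collected from suppliers, supply shifts: Qs = 2(P − 3) + 200.
New equilibrium: buyers pay £34, suppliers receive £31, Q = 262. (Wedge: Pb − Ps = 3.)
Burden on buyers: £1; on suppliers: £2. (They sum to £3.)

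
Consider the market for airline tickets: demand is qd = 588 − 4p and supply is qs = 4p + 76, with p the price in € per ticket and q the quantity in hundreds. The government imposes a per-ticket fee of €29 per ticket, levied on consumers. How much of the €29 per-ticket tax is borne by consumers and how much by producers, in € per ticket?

Before the tax: set 588 − 4p = 4p + 76 → p* = €64, q* = 332.
With the tax collected from consumers, demand (in seller-price terms) shifts: qd = 588 − 4(p + 29).
Solving gives q = 274 with consumers paying €78.5 and producers receiving €49.5 (the €29 wedge).
Burden on consumers: €14.5; on producers: €14.5. (They sum to €29.)

Consumers bear €14.5 per ticket; producers bear €14.5 per ticket.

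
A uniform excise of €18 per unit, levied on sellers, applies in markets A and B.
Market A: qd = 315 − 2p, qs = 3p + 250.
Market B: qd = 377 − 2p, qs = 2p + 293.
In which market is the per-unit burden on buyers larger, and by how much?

Market A, by €1.8.

Market A: pre-tax p* = €13, q* = 289; post-tax q = 267.4; per-unit burden on buyers = €10.8.
Market B: pre-tax p* = €21, q* = 335; post-tax q = 317; per-unit burden on buyers = €9.
Difference: €10.8 vs €9 → market A is larger by €1.8.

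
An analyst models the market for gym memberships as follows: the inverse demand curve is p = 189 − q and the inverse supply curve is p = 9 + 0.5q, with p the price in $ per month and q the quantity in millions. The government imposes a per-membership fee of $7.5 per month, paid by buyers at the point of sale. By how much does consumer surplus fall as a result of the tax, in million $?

Inverting to q(p) form: qd = 189 − p; qs = 2p − 18.
Before the tax: set 189 − p = 2p − 18 → p* = $69, q* = 120.
With the tax collected from buyers, demand (in seller-price terms) shifts: qd = 189 − (p + 7.5).
New equilibrium: buyers pay $74, suppliers receive $66.5, q = 115. (Wedge: pb − ps = 7.5.)
ΔCS is the trapezoid between Q = 115 and Q = 120 of height $5: ½ · (120 + 115) · 5 = $587.5.

Consumer surplus falls by $587.5 million.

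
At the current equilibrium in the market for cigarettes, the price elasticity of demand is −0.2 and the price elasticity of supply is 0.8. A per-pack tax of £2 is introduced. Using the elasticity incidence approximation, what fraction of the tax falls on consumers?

Consumers' share ≈ 0.8.

Incidence ratio: consumers' share ≈ εs / (εs + |εd|) = 0.8 / (0.8 + 0.2) = 0.8.
Supply is the more elastic side, so consumers bear the larger share.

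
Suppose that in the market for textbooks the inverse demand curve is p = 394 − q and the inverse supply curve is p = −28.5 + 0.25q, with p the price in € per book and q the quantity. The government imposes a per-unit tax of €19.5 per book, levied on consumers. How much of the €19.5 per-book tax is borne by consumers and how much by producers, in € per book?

Consumers bear €15.6 per book; producers bear €3.9 per book.

Rewrite in direct form: qd = 394 − p and qs = 4p + 114.
Before the tax: set 394 − p = 4p + 114 → p* = €56, q* = 338.
With the tax collected from consumers, demand (in seller-price terms) shifts: qd = 394 − (p + 19.5).
New equilibrium: consumers pay €71.6, producers receive €52.1, q = 322.4. (Wedge: pb − ps = 19.5.)
Burden on consumers: €15.6; on producers: €3.9. (They sum to €19.5.)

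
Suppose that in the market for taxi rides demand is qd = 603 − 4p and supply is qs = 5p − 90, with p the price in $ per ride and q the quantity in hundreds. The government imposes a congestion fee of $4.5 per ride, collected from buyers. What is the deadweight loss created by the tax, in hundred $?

Without the tax, 603 − 4p = 5p − 90 gives 9p = 693, so p* = $77 and q* = 295.
With the tax collected from buyers, demand (in seller-price terms) shifts: qd = 603 − 4(p + 4.5).
Solving gives q = 285 with buyers paying $79.5 and producers receiving $75 (the $4.5 wedge).
Quantity falls by |ΔQ| = |295 − 285| = 10.
DWL = ½ · t · |ΔQ| = ½ · 4.5 · 10 = $22.5.

Deadweight loss = $22.5 hundred.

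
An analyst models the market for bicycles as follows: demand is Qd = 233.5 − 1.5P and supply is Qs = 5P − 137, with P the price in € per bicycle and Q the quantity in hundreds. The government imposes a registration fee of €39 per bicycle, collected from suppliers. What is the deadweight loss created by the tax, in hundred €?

Deadweight loss = €877.5 hundred.

Without the tax, 233.5 − 1.5P = 5P − 137 gives 6.5P = 370.5, so P* = €57 and Q* = 148.
With the tax collected from suppliers, supply shifts: Qs = 5(P − 39) − 137.
New equilibrium: consumers pay €87, suppliers receive €48, Q = 103. (Wedge: Pb − Ps = 39.)
Quantity falls by |ΔQ| = |148 − 103| = 45.
DWL = ½ · t · |ΔQ| = ½ · 39 · 45 = €877.5.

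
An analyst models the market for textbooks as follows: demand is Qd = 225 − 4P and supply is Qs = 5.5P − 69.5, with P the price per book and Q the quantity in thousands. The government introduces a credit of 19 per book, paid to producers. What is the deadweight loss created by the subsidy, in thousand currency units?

Before the subsidy: set 225 − 4P = 5.5P − 69.5 → P* = 31, Q* = 101.
With a per-unit subsidy paid to producers, each receives P + 19 per unit sold, so supply becomes Qs = 5.5(P + 19) − 69.5.
Solving gives Q = 145 with buyers paying 20 and producers receiving 39 (the 19 wedge).
Quantity rises by |ΔQ| = |101 − 145| = 44.
DWL = ½ · t · |ΔQ| = ½ · 19 · 44 = 418.

Deadweight loss = 418 thousand.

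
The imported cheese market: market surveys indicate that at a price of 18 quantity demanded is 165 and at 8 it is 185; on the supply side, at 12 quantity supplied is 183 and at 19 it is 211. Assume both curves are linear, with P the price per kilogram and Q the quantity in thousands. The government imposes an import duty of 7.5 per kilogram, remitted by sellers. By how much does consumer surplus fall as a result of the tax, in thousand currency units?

Demand slope: (185 − 165)/(8 − 18) = -2, so Qd = 201 − 2P.
Supply slope: (211 − 183)/(19 − 12) = 4, so Qs = 4P + 135.
Without the tax, 201 − 2P = 4P + 135 gives 6P = 66, so P* = 11 and Q* = 179.
With the tax collected from sellers, supply shifts: Qs = 4(P − 7.5) + 135.
Solving gives Q = 169 with consumers paying 16 and sellers receiving 8.5 (the 7.5 wedge).
ΔCS is the trapezoid between Q = 169 and Q = 179 of height 5: ½ · (179 + 169) · 5 = 870.

Consumer surplus falls by 870 thousand.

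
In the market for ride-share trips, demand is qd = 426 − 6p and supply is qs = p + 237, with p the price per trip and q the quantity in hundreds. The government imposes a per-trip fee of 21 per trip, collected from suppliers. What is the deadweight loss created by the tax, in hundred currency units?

Deadweight loss = 189 hundred.

Without the tax, 426 − 6p = p + 237 gives 7p = 189, so p* = 27 and q* = 264.
With the tax collected from suppliers, supply shifts: qs = (p − 21) + 237.
New equilibrium: consumers pay 30, suppliers receive 9, q = 246. (Wedge: pb − ps = 21.)
Quantity falls by |ΔQ| = |264 − 246| = 18.
DWL = ½ · t · |ΔQ| = ½ · 21 · 18 = 189.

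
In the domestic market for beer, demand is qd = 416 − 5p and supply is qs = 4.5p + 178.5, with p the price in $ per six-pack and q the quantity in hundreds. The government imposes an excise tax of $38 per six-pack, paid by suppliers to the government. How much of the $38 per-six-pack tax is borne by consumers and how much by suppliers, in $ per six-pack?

Consumers bear $18 per six-pack; suppliers bear $20 per six-pack.

Before the tax: set 416 − 5p = 4.5p + 178.5 → p* = $25, q* = 291.
With the tax collected from suppliers, supply shifts: qs = 4.5(p − 38) + 178.5.
New equilibrium: consumers pay $43, suppliers receive $5, q = 201. (Wedge: pb − ps = 38.)
Burden on consumers: $18; on suppliers: $20. (They sum to $38.)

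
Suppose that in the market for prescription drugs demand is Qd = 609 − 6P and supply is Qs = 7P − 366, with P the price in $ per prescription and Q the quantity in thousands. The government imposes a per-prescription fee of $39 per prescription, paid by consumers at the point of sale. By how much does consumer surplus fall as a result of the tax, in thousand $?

Consumer surplus falls by $2016 thousand.

Without the tax, 609 − 6P = 7P − 366 gives 13P = 975, so P* = $75 and Q* = 159.
With the tax collected from consumers, demand (in seller-price terms) shifts: Qd = 609 − 6(P + 39).
Solving gives Q = 33 with consumers paying $96 and suppliers receiving $57 (the $39 wedge).
ΔCS is the trapezoid between Q = 33 and Q = 159 of height $21: ½ · (159 + 33) · 21 = $2016.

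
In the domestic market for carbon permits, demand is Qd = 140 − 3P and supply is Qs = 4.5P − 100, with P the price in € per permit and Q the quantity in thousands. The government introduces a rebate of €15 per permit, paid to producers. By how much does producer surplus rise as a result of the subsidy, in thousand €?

Before the subsidy: set 140 − 3P = 4.5P − 100 → P* = €32, Q* = 44.
With a per-unit subsidy paid to producers, each receives P + 15 per unit sold, so supply becomes Qs = 4.5(P + 15) − 100.
Solving gives Q = 71 with buyers paying €23 and producers receiving €38 (the €15 wedge).
ΔPS is the trapezoid between Q = 71 and Q = 44 of height €6: ½ · (44 + 71) · 6 = €345.

Producer surplus rises by €345 thousand.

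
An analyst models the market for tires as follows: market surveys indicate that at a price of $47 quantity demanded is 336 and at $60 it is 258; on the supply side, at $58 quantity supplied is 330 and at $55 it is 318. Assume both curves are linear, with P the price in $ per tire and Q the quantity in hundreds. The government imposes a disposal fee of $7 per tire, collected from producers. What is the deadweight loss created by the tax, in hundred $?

Demand slope: (258 − 336)/(60 − 47) = -6, so Qd = 618 − 6P.
Supply slope: (318 − 330)/(55 − 58) = 4, so Qs = 4P + 98.
Without the tax, 618 − 6P = 4P + 98 gives 10P = 520, so P* = $52 and Q* = 306.
With the tax collected from producers, supply shifts: Qs = 4(P − 7) + 98.
New equilibrium: consumers pay $54.8, producers receive $47.8, Q = 289.2. (Wedge: Pb − Ps = 7.)
Quantity falls by |ΔQ| = |306 − 289.2| = 16.8.
DWL = ½ · t · |ΔQ| = ½ · 7 · 16.8 = $58.8.

Deadweight loss = $58.8 hundred.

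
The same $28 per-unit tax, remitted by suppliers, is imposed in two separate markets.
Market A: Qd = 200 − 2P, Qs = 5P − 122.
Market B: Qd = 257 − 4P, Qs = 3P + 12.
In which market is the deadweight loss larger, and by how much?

Market B, by $112.

Market A: pre-tax P* = $46, Q* = 108; post-tax Q = 68; deadweight loss = $560.
Market B: pre-tax P* = $35, Q* = 117; post-tax Q = 69; deadweight loss = $672.
Difference: $560 vs $672 → market B is larger by $112.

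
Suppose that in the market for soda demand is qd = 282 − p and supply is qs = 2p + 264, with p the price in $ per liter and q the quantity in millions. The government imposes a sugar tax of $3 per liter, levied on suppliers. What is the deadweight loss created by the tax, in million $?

Deadweight loss = $3 million.

Before the tax: set 282 − p = 2p + 264 → p* = $6, q* = 276.
With the tax collected from suppliers, supply shifts: qs = 2(p − 3) + 264.
New equilibrium: consumers pay $8, suppliers receive $5, q = 274. (Wedge: pb − ps = 3.)
Quantity falls by |ΔQ| = |276 − 274| = 2.
DWL = ½ · t · |ΔQ| = ½ · 3 · 2 = $3.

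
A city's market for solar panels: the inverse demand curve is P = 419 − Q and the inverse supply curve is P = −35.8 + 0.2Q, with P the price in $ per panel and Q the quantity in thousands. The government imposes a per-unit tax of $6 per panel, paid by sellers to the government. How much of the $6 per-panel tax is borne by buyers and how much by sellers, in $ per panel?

Rewrite in direct form: Qd = 419 − P and Qs = 5P + 179.
Before the tax: set 419 − P = 5P + 179 → P* = $40, Q* = 379.
With the tax collected from sellers, supply shifts: Qs = 5(P − 6) + 179.
New equilibrium: buyers pay $45, sellers receive $39, Q = 374. (Wedge: Pb − Ps = 6.)
Burden on buyers: $5; on sellers: $1. (They sum to $6.)
The less price-elastic side of the market bears the larger share of a per-unit tax.

Buyers bear $5 per panel; sellers bear $1 per panel.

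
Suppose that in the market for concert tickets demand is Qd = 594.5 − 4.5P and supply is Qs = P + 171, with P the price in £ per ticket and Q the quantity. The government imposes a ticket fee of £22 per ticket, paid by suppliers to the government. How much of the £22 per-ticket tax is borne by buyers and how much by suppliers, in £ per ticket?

Buyers bear £4 per ticket; suppliers bear £18 per ticket.

Before the tax: set 594.5 − 4.5P = P + 171 → P* = £77, Q* = 248.
With the tax collected from suppliers, supply shifts: Qs = (P − 22) + 171.
New equilibrium: buyers pay £81, suppliers receive £59, Q = 230. (Wedge: Pb − Ps = 22.)
Burden on buyers: £4; on suppliers: £18. (They sum to £22.)
The less price-elastic side of the market bears the larger share of a per-unit tax.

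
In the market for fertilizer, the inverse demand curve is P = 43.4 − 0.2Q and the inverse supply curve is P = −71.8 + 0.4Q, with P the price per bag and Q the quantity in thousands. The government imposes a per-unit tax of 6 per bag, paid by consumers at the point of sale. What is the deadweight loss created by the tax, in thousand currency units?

Inverting to Q(P) form: Qd = 217 − 5P; Qs = 2.5P + 179.5.
Without the tax, 217 − 5P = 2.5P + 179.5 gives 7.5P = 37.5, so P* = 5 and Q* = 192.
With the tax collected from consumers, demand (in seller-price terms) shifts: Qd = 217 − 5(P + 6).
New equilibrium: consumers pay 7, suppliers receive 1, Q = 182. (Wedge: Pb − Ps = 6.)
Quantity falls by |ΔQ| = |192 − 182| = 10.
DWL = ½ · t · |ΔQ| = ½ · 6 · 10 = 30.

Deadweight loss = 30 thousand.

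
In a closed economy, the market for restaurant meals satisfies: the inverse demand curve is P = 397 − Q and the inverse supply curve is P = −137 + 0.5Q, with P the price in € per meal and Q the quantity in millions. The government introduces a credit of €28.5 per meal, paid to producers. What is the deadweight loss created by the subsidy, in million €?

Rewrite in direct form: Qd = 397 − P and Qs = 2P + 274.
Before the subsidy: set 397 − P = 2P + 274 → P* = €41, Q* = 356.
With a per-unit subsidy paid to producers, each receives P + 28.5 per unit sold, so supply becomes Qs = 2(P + 28.5) + 274.
Solving gives Q = 375 with buyers paying €22 and producers receiving €50.5 (the €28.5 wedge).
Quantity rises by |ΔQ| = |356 − 375| = 19.
DWL = ½ · t · |ΔQ| = ½ · 28.5 · 19 = €270.75.

Deadweight loss = €270.75 million.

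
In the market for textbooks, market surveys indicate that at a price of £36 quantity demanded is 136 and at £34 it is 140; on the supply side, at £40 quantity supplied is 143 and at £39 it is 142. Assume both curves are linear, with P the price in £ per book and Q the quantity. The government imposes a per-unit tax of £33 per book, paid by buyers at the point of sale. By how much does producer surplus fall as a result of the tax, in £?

Producer surplus falls by £2794.

Demand slope: (140 − 136)/(34 − 36) = -2, so Qd = 208 − 2P.
Supply slope: (142 − 143)/(39 − 40) = 1, so Qs = P + 103.
Without the tax, 208 − 2P = P + 103 gives 3P = 105, so P* = £35 and Q* = 138.
With the tax collected from buyers, demand (in seller-price terms) shifts: Qd = 208 − 2(P + 33).
Solving gives Q = 116 with buyers paying £46 and sellers receiving £13 (the £33 wedge).
ΔPS is the trapezoid between Q = 116 and Q = 138 of height £22: ½ · (138 + 116) · 22 = £2794.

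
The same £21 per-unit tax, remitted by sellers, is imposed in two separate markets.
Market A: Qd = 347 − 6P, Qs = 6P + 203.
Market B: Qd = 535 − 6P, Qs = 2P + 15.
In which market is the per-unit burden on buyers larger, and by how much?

Market A: pre-tax P* = £12, Q* = 275; post-tax Q = 212; per-unit burden on buyers = £10.5.
Market B: pre-tax P* = £65, Q* = 145; post-tax Q = 113.5; per-unit burden on buyers = £5.25.
Difference: £10.5 vs £5.25 → market A is larger by £5.25.

Market A, by £5.25.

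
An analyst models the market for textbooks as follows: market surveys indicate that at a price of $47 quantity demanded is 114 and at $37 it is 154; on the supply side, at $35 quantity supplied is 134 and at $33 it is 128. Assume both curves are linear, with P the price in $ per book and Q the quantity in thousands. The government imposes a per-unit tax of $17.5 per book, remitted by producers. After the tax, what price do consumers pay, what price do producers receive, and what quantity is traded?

Consumers pay $46.5; producers receive $29; quantity = 116.

Demand slope: (154 − 114)/(37 − 47) = -4, so Qd = 302 − 4P.
Supply slope: (128 − 134)/(33 − 35) = 3, so Qs = 3P + 29.
Without the tax, 302 − 4P = 3P + 29 gives 7P = 273, so P* = $39 and Q* = 146.
With the tax collected from producers, supply shifts: Qs = 3(P − 17.5) + 29.
New equilibrium: consumers pay $46.5, producers receive $29, Q = 116. (Wedge: Pb − Ps = 17.5.)
The less price-elastic side of the market bears the larger share of a per-unit tax.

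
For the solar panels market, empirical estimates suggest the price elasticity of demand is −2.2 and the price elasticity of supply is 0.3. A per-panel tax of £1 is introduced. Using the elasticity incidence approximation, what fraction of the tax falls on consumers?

Incidence ratio: consumers' share ≈ εs / (εs + |εd|) = 0.3 / (0.3 + 2.2) = 0.12.
Supply is the less elastic side, so consumers bear the smaller share.

Consumers' share ≈ 0.12.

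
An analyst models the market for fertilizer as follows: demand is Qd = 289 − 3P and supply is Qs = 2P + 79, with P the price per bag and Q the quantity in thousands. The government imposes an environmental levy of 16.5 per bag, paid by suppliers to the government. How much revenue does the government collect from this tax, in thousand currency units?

Tax revenue = 2362.8 thousand.

Before the tax: set 289 − 3P = 2P + 79 → P* = 42, Q* = 163.
With the tax collected from suppliers, supply shifts: Qs = 2(P − 16.5) + 79.
New equilibrium: consumers pay 48.6, suppliers receive 32.1, Q = 143.2. (Wedge: Pb − Ps = 16.5.)
Revenue = t · Q = 16.5 · 143.2 = 2362.8.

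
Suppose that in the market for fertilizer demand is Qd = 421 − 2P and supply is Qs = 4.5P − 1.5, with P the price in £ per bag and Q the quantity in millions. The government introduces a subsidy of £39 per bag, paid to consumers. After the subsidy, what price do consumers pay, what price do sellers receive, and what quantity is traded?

Before the subsidy: set 421 − 2P = 4.5P − 1.5 → P* = £65, Q* = 291.
With a per-unit subsidy paid to consumers, each effectively pays P − 39, so demand becomes Qd = 421 − 2(P − 39).
Solving gives Q = 345 with consumers paying £38 and sellers receiving £77 (the £39 wedge).

Consumers pay £38; sellers receive £77; quantity = 345.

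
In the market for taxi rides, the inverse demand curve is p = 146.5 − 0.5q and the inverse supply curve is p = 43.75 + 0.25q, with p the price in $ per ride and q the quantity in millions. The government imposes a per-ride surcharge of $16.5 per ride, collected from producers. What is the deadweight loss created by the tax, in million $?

Deadweight loss = $181.5 million.

Rewrite in direct form: qd = 293 − 2p and qs = 4p − 175.
Before the tax: set 293 − 2p = 4p − 175 → p* = $78, q* = 137.
With the tax collected from producers, supply shifts: qs = 4(p − 16.5) − 175.
Solving gives q = 115 with buyers paying $89 and producers receiving $72.5 (the $16.5 wedge).
Quantity falls by |ΔQ| = |137 − 115| = 22.
DWL = ½ · t · |ΔQ| = ½ · 16.5 · 22 = $181.5.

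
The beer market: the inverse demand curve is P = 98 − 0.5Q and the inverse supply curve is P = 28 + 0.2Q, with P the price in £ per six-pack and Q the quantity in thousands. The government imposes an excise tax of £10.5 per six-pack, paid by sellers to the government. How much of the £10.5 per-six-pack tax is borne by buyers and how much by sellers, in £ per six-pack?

Inverting to Q(P) form: Qd = 196 − 2P; Qs = 5P − 140.
Without the tax, 196 − 2P = 5P − 140 gives 7P = 336, so P* = £48 and Q* = 100.
With the tax collected from sellers, supply shifts: Qs = 5(P − 10.5) − 140.
Solving gives Q = 85 with buyers paying £55.5 and sellers receiving £45 (the £10.5 wedge).
Burden on buyers: £7.5; on sellers: £3. (They sum to £10.5.)

Buyers bear £7.5 per six-pack; sellers bear £3 per six-pack.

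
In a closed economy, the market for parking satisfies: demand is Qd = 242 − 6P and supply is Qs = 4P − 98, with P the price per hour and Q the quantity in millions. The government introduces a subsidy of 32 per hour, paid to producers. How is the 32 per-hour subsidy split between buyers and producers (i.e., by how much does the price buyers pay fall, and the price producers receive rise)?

Before the subsidy: set 242 − 6P = 4P − 98 → P* = 34, Q* = 38.
With a per-unit subsidy paid to producers, each receives P + 32 per unit sold, so supply becomes Qs = 4(P + 32) − 98.
New equilibrium: buyers pay 21.2, producers receive 53.2, Q = 114.8. (Wedge: Pb − Ps = −32.)
Gain to buyers: 12.8; to producers: 19.2. (They sum to 32.)

Buyers gain 12.8 per hour; producers gain 19.2 per hour.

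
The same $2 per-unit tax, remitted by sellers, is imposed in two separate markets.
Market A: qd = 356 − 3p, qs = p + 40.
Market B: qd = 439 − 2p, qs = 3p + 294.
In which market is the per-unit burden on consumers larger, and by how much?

Market B, by $0.7.

Market A: pre-tax p* = $79, q* = 119; post-tax q = 117.5; per-unit burden on consumers = $0.5.
Market B: pre-tax p* = $29, q* = 381; post-tax q = 378.6; per-unit burden on consumers = $1.2.
Difference: $0.5 vs $1.2 → market B is larger by $0.7.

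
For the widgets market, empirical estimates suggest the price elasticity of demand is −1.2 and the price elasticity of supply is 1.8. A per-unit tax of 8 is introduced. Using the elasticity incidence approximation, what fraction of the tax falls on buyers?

Incidence ratio: buyers' share ≈ εs / (εs + |εd|) = 1.8 / (1.8 + 1.2) = 0.6.
Supply is the more elastic side, so buyers bear the larger share.

Buyers' share ≈ 0.6.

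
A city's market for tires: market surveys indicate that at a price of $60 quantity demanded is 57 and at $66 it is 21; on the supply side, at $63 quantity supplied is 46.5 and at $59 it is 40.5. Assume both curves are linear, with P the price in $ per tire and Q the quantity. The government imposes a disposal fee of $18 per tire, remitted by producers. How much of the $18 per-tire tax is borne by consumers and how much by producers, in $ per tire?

Consumers bear $3.6 per tire; producers bear $14.4 per tire.

Demand slope: (21 − 57)/(66 − 60) = -6, so Qd = 417 − 6P.
Supply slope: (40.5 − 46.5)/(59 − 63) = 1.5, so Qs = 1.5P − 48.
Without the tax, 417 − 6P = 1.5P − 48 gives 7.5P = 465, so P* = $62 and Q* = 45.
With the tax collected from producers, supply shifts: Qs = 1.5(P − 18) − 48.
New equilibrium: consumers pay $65.6, producers receive $47.6, Q = 23.4. (Wedge: Pb − Ps = 18.)
Burden on consumers: $3.6; on producers: $14.4. (They sum to $18.)
The less price-elastic side of the market bears the larger share of a per-unit tax.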